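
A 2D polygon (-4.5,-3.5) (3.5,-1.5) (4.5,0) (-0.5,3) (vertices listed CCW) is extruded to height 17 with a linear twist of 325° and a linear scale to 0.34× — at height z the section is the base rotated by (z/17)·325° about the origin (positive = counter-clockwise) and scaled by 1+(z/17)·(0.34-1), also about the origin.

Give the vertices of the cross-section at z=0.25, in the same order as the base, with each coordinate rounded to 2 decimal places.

Cross-section at z=0.25: (-4.15,-3.83) (3.58,-1.19) (4.44,0.37) (-0.74,2.92)

t = z/height = 0.25/17 = 0.0147059
s = 1 + (scale-1)·z/height = 1 + (0.34-1)·0.25/17 = 0.990294
θ = twist·z/height = 325°·0.25/17 = 4.7794° = 0.083416 rad
cos θ = 0.996523, sin θ = 0.083320 (intermediates below are computed at full precision and shown rounded to 5 d.p.)
v1: (-4.5,-3.5) → rotate → (-4.19273,-3.86277) → ×s → (-4.15204,-3.82528) → (-4.15,-3.83)
v2: (3.5,-1.5) → rotate → (3.61281,-1.20317) → ×s → (3.57774,-1.19149) → (3.58,-1.19)
v3: (4.5,0) → rotate → (4.48435,0.37494) → ×s → (4.44083,0.37130) → (4.44,0.37)
v4: (-0.5,3) → rotate → (-0.74822,2.94791) → ×s → (-0.74096,2.91930) → (-0.74,2.92)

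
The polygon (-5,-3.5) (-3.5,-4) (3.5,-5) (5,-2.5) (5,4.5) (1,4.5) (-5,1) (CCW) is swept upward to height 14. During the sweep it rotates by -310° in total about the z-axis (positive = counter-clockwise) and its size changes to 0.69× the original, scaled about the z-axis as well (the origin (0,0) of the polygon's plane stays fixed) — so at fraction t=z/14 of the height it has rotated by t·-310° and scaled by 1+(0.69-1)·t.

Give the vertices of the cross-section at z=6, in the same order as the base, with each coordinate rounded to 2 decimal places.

Cross-section at z=6: (0.72,5.24) (-0.48,4.58) (-5.24,0.72) (-4.54,-1.70) (-0.09,-5.83) (2.27,-3.29) (3.58,2.59)

t = z/height = 6/14 = 0.428571
s = 1 + (scale-1)·z/height = 1 + (0.69-1)·6/14 = 0.867143
θ = twist·z/height = -310°·6/14 = -132.8571° = -2.318795 rad
cos θ = -0.680173, sin θ = -0.733052 (intermediates below are computed at full precision and shown rounded to 5 d.p.)
v1: (-5,-3.5) → rotate → (0.83518,6.04586) → ×s → (0.72422,5.24263) → (0.72,5.24)
v2: (-3.5,-4) → rotate → (-0.55160,5.28637) → ×s → (-0.47832,4.58404) → (-0.48,4.58)
v3: (3.5,-5) → rotate → (-6.04586,0.83518) → ×s → (-5.24263,0.72422) → (-5.24,0.72)
v4: (5,-2.5) → rotate → (-5.23349,-1.96483) → ×s → (-4.53819,-1.70379) → (-4.54,-1.70)
v5: (5,4.5) → rotate → (-0.10213,-6.72604) → ×s → (-0.08856,-5.83243) → (-0.09,-5.83)
v6: (1,4.5) → rotate → (2.61856,-3.79383) → ×s → (2.27067,-3.28979) → (2.27,-3.29)
v7: (-5,1) → rotate → (4.13392,2.98509) → ×s → (3.58470,2.58850) → (3.58,2.59)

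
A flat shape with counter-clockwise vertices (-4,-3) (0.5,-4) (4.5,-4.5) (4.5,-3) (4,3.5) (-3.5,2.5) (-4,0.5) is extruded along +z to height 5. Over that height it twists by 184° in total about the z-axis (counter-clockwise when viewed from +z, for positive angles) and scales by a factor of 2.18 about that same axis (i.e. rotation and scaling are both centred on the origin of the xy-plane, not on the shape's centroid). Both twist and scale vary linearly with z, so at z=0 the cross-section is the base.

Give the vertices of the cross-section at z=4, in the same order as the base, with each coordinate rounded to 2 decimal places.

Cross-section at z=4: (9.70,0.69) (3.40,7.06) (-2.61,12.09) (-4.19,9.64) (-10.22,-1.51) (3.09,-7.77) (6.01,-5.03)

t = z/height = 4/5 = 0.8
s = 1 + (scale-1)·z/height = 1 + (2.18-1)·4/5 = 1.944000
θ = twist·z/height = 184°·4/5 = 147.2000° = 2.569125 rad
cos θ = -0.840567, sin θ = 0.541708 (intermediates below are computed at full precision and shown rounded to 5 d.p.)
v1: (-4,-3) → rotate → (4.98739,0.35487) → ×s → (9.69549,0.68986) → (9.70,0.69)
v2: (0.5,-4) → rotate → (1.74655,3.63312) → ×s → (3.39529,7.06279) → (3.40,7.06)
v3: (4.5,-4.5) → rotate → (-1.34486,6.22024) → ×s → (-2.61441,12.09214) → (-2.61,12.09)
v4: (4.5,-3) → rotate → (-2.15743,4.95939) → ×s → (-4.19403,9.64105) → (-4.19,9.64)
v5: (4,3.5) → rotate → (-5.25825,-0.77515) → ×s → (-10.22203,-1.50689) → (-10.22,-1.51)
v6: (-3.5,2.5) → rotate → (1.58771,-3.99740) → ×s → (3.08651,-7.77094) → (3.09,-7.77)
v7: (-4,0.5) → rotate → (3.09141,-2.58712) → ×s → (6.00971,-5.02935) → (6.01,-5.03)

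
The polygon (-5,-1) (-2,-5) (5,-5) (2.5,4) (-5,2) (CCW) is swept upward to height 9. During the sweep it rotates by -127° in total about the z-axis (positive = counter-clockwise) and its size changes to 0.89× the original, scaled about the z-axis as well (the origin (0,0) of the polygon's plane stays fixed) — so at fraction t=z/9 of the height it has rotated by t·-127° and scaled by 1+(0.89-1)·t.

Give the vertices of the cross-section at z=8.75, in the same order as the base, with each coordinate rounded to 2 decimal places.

t = z/height = 8.75/9 = 0.972222
s = 1 + (scale-1)·z/height = 1 + (0.89-1)·8.75/9 = 0.893056
θ = twist·z/height = -127°·8.75/9 = -123.4722° = -2.154997 rad
cos θ = -0.551533, sin θ = -0.834153 (intermediates below are computed at full precision and shown rounded to 5 d.p.)
v1: (-5,-1) → rotate → (1.92351,4.72230) → ×s → (1.71780,4.21728) → (1.72,4.22)
v2: (-2,-5) → rotate → (-3.06770,4.42597) → ×s → (-2.73963,3.95264) → (-2.74,3.95)
v3: (5,-5) → rotate → (-6.92843,-1.41310) → ×s → (-6.18747,-1.26198) → (-6.19,-1.26)
v4: (2.5,4) → rotate → (1.95778,-4.29151) → ×s → (1.74841,-3.83256) → (1.75,-3.83)
v5: (-5,2) → rotate → (4.42597,3.06770) → ×s → (3.95264,2.73963) → (3.95,2.74)

Cross-section at z=8.75: (1.72,4.22) (-2.74,3.95) (-6.19,-1.26) (1.75,-3.83) (3.95,2.74)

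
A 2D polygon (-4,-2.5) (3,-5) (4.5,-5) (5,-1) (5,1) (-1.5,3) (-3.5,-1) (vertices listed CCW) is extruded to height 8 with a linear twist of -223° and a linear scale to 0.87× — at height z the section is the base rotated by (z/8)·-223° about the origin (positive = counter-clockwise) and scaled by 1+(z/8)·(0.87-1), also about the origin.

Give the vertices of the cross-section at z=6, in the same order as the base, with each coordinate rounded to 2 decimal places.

Cross-section at z=6: (3.02,3.00) (-3.64,3.80) (-4.96,3.50) (-4.60,-0.12) (-4.20,-1.88) (1.92,-2.34) (2.88,1.58)

t = z/height = 6/8 = 0.75
s = 1 + (scale-1)·z/height = 1 + (0.87-1)·6/8 = 0.902500
θ = twist·z/height = -223°·6/8 = -167.2500° = -2.919063 rad
cos θ = -0.975342, sin θ = -0.220697 (intermediates below are computed at full precision and shown rounded to 5 d.p.)
v1: (-4,-2.5) → rotate → (3.34963,3.32115) → ×s → (3.02304,2.99733) → (3.02,3.00)
v2: (3,-5) → rotate → (-4.02951,4.21462) → ×s → (-3.63664,3.80369) → (-3.64,3.80)
v3: (4.5,-5) → rotate → (-5.49253,3.88357) → ×s → (-4.95701,3.50492) → (-4.96,3.50)
v4: (5,-1) → rotate → (-5.09741,-0.12814) → ×s → (-4.60041,-0.11565) → (-4.60,-0.12)
v5: (5,1) → rotate → (-4.65601,-2.07883) → ×s → (-4.20205,-1.87614) → (-4.20,-1.88)
v6: (-1.5,3) → rotate → (2.12511,-2.59498) → ×s → (1.91791,-2.34197) → (1.92,-2.34)
v7: (-3.5,-1) → rotate → (3.19300,1.74778) → ×s → (2.88168,1.57737) → (2.88,1.58)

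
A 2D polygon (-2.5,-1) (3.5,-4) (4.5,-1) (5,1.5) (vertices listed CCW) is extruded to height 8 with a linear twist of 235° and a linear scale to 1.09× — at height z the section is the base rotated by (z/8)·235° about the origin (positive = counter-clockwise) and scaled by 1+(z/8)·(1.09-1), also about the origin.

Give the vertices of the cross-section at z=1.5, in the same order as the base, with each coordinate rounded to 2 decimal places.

Cross-section at z=1.5: (-1.12,-2.50) (5.39,-0.45) (4.00,2.45) (2.59,4.63)

t = z/height = 1.5/8 = 0.1875
s = 1 + (scale-1)·z/height = 1 + (1.09-1)·1.5/8 = 1.016875
θ = twist·z/height = 235°·1.5/8 = 44.0625° = 0.769036 rad
cos θ = 0.718582, sin θ = 0.695443 (intermediates below are computed at full precision and shown rounded to 5 d.p.)
v1: (-2.5,-1) → rotate → (-1.10101,-2.45719) → ×s → (-1.11959,-2.49865) → (-1.12,-2.50)
v2: (3.5,-4) → rotate → (5.29681,-0.44028) → ×s → (5.38619,-0.44771) → (5.39,-0.45)
v3: (4.5,-1) → rotate → (3.92906,2.41091) → ×s → (3.99536,2.45159) → (4.00,2.45)
v4: (5,1.5) → rotate → (2.54974,4.55509) → ×s → (2.59277,4.63195) → (2.59,4.63)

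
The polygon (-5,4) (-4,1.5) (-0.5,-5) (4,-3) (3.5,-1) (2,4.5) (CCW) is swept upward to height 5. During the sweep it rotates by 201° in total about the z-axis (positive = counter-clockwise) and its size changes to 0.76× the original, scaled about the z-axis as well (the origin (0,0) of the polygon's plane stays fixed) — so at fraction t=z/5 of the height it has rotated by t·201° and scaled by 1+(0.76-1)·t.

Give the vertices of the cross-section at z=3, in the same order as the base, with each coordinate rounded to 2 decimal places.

t = z/height = 3/5 = 0.6
s = 1 + (scale-1)·z/height = 1 + (0.76-1)·3/5 = 0.856000
θ = twist·z/height = 201°·3/5 = 120.6000° = 2.104867 rad
cos θ = -0.509041, sin θ = 0.860742 (intermediates below are computed at full precision and shown rounded to 5 d.p.)
v1: (-5,4) → rotate → (-0.89776,-6.33988) → ×s → (-0.76848,-5.42693) → (-0.77,-5.43)
v2: (-4,1.5) → rotate → (0.74505,-4.20653) → ×s → (0.63777,-3.60079) → (0.64,-3.60)
v3: (-0.5,-5) → rotate → (4.55823,2.11484) → ×s → (3.90185,1.81030) → (3.90,1.81)
v4: (4,-3) → rotate → (0.54606,4.97009) → ×s → (0.46743,4.25440) → (0.47,4.25)
v5: (3.5,-1) → rotate → (-0.92090,3.52164) → ×s → (-0.78829,3.01452) → (-0.79,3.01)
v6: (2,4.5) → rotate → (-4.89142,-0.56920) → ×s → (-4.18706,-0.48724) → (-4.19,-0.49)

Cross-section at z=3: (-0.77,-5.43) (0.64,-3.60) (3.90,1.81) (0.47,4.25) (-0.79,3.01) (-4.19,-0.49)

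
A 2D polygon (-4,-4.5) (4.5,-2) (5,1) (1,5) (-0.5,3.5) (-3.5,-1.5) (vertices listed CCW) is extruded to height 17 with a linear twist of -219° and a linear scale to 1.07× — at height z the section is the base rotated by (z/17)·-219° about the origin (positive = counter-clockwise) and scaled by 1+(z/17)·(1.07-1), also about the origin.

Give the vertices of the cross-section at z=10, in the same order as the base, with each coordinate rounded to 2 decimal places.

t = z/height = 10/17 = 0.588235
s = 1 + (scale-1)·z/height = 1 + (1.07-1)·10/17 = 1.041176
θ = twist·z/height = -219°·10/17 = -128.8235° = -2.248395 rad
cos θ = -0.626924, sin θ = -0.779081 (intermediates below are computed at full precision and shown rounded to 5 d.p.)
v1: (-4,-4.5) → rotate → (-0.99817,5.93748) → ×s → (-1.03927,6.18196) → (-1.04,6.18)
v2: (4.5,-2) → rotate → (-4.37932,-2.25201) → ×s → (-4.55964,-2.34475) → (-4.56,-2.34)
v3: (5,1) → rotate → (-2.35554,-4.52233) → ×s → (-2.45253,-4.70854) → (-2.45,-4.71)
v4: (1,5) → rotate → (3.26848,-3.91370) → ×s → (3.40306,-4.07485) → (3.40,-4.07)
v5: (-0.5,3.5) → rotate → (3.04024,-1.80469) → ×s → (3.16543,-1.87900) → (3.17,-1.88)
v6: (-3.5,-1.5) → rotate → (1.02561,3.66717) → ×s → (1.06784,3.81817) → (1.07,3.82)

Cross-section at z=10: (-1.04,6.18) (-4.56,-2.34) (-2.45,-4.71) (3.40,-4.07) (3.17,-1.88) (1.07,3.82)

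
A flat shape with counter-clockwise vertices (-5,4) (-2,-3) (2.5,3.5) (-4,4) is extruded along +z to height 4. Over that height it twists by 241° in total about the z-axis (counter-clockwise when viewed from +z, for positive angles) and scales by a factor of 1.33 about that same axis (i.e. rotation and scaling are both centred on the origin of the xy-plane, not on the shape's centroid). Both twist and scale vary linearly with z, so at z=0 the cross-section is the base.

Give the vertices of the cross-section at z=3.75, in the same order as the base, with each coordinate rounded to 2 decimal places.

t = z/height = 3.75/4 = 0.9375
s = 1 + (scale-1)·z/height = 1 + (1.33-1)·3.75/4 = 1.309375
θ = twist·z/height = 241°·3.75/4 = 225.9375° = 3.943353 rad
cos θ = -0.695443, sin θ = -0.718582 (intermediates below are computed at full precision and shown rounded to 5 d.p.)
v1: (-5,4) → rotate → (6.35154,0.81114) → ×s → (8.31655,1.06208) → (8.32,1.06)
v2: (-2,-3) → rotate → (-0.76486,3.52349) → ×s → (-1.00149,4.61357) → (-1.00,4.61)
v3: (2.5,3.5) → rotate → (0.77643,-4.23050) → ×s → (1.01664,-5.53932) → (1.02,-5.54)
v4: (-4,4) → rotate → (5.65610,0.09256) → ×s → (7.40595,0.12119) → (7.41,0.12)

Cross-section at z=3.75: (8.32,1.06) (-1.00,4.61) (1.02,-5.54) (7.41,0.12)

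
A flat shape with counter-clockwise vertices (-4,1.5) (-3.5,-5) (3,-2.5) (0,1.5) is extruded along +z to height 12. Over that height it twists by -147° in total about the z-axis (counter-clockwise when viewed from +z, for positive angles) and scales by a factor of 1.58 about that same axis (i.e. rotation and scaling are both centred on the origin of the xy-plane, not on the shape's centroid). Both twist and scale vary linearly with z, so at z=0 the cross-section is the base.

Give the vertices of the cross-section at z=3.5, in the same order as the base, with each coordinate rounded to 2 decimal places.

Cross-section at z=3.5: (-2.23,4.47) (-6.98,-1.50) (0.58,-4.53) (1.19,1.29)

t = z/height = 3.5/12 = 0.291667
s = 1 + (scale-1)·z/height = 1 + (1.58-1)·3.5/12 = 1.169167
θ = twist·z/height = -147°·3.5/12 = -42.8750° = -0.748310 rad
cos θ = 0.732840, sin θ = -0.680401 (intermediates below are computed at full precision and shown rounded to 5 d.p.)
v1: (-4,1.5) → rotate → (-1.91076,3.82086) → ×s → (-2.23399,4.46723) → (-2.23,4.47)
v2: (-3.5,-5) → rotate → (-5.96695,-1.28280) → ×s → (-6.97635,-1.49980) → (-6.98,-1.50)
v3: (3,-2.5) → rotate → (0.49752,-3.87330) → ×s → (0.58168,-4.52854) → (0.58,-4.53)
v4: (0,1.5) → rotate → (1.02060,1.09926) → ×s → (1.19325,1.28522) → (1.19,1.29)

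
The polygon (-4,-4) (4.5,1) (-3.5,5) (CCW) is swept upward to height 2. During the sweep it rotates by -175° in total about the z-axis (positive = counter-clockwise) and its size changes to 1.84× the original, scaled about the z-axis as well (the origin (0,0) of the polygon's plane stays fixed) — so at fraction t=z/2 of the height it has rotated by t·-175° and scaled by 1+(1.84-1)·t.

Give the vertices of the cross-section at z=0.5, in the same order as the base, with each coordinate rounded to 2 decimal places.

Cross-section at z=0.5: (-6.84,-0.15) (4.77,-2.89) (1.12,7.30)

t = z/height = 0.5/2 = 0.25
s = 1 + (scale-1)·z/height = 1 + (1.84-1)·0.5/2 = 1.210000
θ = twist·z/height = -175°·0.5/2 = -43.7500° = -0.763582 rad
cos θ = 0.722364, sin θ = -0.691513 (intermediates below are computed at full precision and shown rounded to 5 d.p.)
v1: (-4,-4) → rotate → (-5.65551,-0.12340) → ×s → (-6.84316,-0.14932) → (-6.84,-0.15)
v2: (4.5,1) → rotate → (3.94215,-2.38944) → ×s → (4.77000,-2.89123) → (4.77,-2.89)
v3: (-3.5,5) → rotate → (0.92929,6.03212) → ×s → (1.12444,7.29886) → (1.12,7.30)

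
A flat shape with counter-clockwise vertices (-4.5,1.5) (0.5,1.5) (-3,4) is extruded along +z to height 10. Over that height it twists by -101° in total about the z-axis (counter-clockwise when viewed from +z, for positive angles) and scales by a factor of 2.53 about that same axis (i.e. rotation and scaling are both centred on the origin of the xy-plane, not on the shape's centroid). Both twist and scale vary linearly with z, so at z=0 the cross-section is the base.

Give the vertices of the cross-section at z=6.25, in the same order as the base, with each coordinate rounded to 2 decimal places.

Cross-section at z=6.25: (-1.36,9.18) (3.06,0.45) (4.33,8.77)

t = z/height = 6.25/10 = 0.625
s = 1 + (scale-1)·z/height = 1 + (2.53-1)·6.25/10 = 1.956250
θ = twist·z/height = -101°·6.25/10 = -63.1250° = -1.101739 rad
cos θ = 0.452046, sin θ = -0.891995 (intermediates below are computed at full precision and shown rounded to 5 d.p.)
v1: (-4.5,1.5) → rotate → (-0.69621,4.69205) → ×s → (-1.36197,9.17881) → (-1.36,9.18)
v2: (0.5,1.5) → rotate → (1.56402,0.23207) → ×s → (3.05960,0.45399) → (3.06,0.45)
v3: (-3,4) → rotate → (2.21184,4.48417) → ×s → (4.32692,8.77215) → (4.33,8.77)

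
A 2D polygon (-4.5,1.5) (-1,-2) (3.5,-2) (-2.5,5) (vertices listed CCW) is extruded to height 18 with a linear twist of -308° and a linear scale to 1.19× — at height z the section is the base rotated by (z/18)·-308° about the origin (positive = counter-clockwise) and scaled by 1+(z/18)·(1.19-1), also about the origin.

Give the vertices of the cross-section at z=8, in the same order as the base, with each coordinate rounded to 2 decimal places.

t = z/height = 8/18 = 0.444444
s = 1 + (scale-1)·z/height = 1 + (1.19-1)·8/18 = 1.084444
θ = twist·z/height = -308°·8/18 = -136.8889° = -2.389162 rad
cos θ = -0.730030, sin θ = -0.683415 (intermediates below are computed at full precision and shown rounded to 5 d.p.)
v1: (-4.5,1.5) → rotate → (4.31026,1.98032) → ×s → (4.67423,2.14755) → (4.67,2.15)
v2: (-1,-2) → rotate → (-0.63680,2.14347) → ×s → (-0.69058,2.32448) → (-0.69,2.32)
v3: (3.5,-2) → rotate → (-3.92193,-0.93189) → ×s → (-4.25312,-1.01059) → (-4.25,-1.01)
v4: (-2.5,5) → rotate → (5.24215,-1.94161) → ×s → (5.68482,-2.10557) → (5.68,-2.11)

Cross-section at z=8: (4.67,2.15) (-0.69,2.32) (-4.25,-1.01) (5.68,-2.11)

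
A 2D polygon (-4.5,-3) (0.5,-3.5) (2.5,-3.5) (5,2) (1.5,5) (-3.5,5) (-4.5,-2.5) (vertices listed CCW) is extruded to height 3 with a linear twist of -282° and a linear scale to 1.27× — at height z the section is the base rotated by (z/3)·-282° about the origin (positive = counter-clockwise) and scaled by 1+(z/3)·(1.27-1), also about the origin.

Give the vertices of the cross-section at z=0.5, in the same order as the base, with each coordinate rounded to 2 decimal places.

t = z/height = 0.5/3 = 0.166667
s = 1 + (scale-1)·z/height = 1 + (1.27-1)·0.5/3 = 1.045000
θ = twist·z/height = -282°·0.5/3 = -47.0000° = -0.820305 rad
cos θ = 0.681998, sin θ = -0.731354 (intermediates below are computed at full precision and shown rounded to 5 d.p.)
v1: (-4.5,-3) → rotate → (-5.26305,1.24510) → ×s → (-5.49989,1.30113) → (-5.50,1.30)
v2: (0.5,-3.5) → rotate → (-2.21874,-2.75267) → ×s → (-2.31858,-2.87654) → (-2.32,-2.88)
v3: (2.5,-3.5) → rotate → (-0.85474,-4.21538) → ×s → (-0.89321,-4.40507) → (-0.89,-4.41)
v4: (5,2) → rotate → (4.87270,-2.29277) → ×s → (5.09197,-2.39595) → (5.09,-2.40)
v5: (1.5,5) → rotate → (4.67977,2.31296) → ×s → (4.89036,2.41704) → (4.89,2.42)
v6: (-3.5,5) → rotate → (1.26977,5.96973) → ×s → (1.32691,6.23837) → (1.33,6.24)
v7: (-4.5,-2.5) → rotate → (-4.89738,1.58610) → ×s → (-5.11776,1.65747) → (-5.12,1.66)

Cross-section at z=0.5: (-5.50,1.30) (-2.32,-2.88) (-0.89,-4.41) (5.09,-2.40) (4.89,2.42) (1.33,6.24) (-5.12,1.66)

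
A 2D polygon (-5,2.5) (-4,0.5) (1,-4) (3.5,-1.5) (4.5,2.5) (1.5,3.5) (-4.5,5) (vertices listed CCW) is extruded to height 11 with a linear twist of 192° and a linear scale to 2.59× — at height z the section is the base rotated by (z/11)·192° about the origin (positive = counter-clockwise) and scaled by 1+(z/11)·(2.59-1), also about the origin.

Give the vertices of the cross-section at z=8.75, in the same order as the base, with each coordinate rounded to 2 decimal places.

t = z/height = 8.75/11 = 0.795455
s = 1 + (scale-1)·z/height = 1 + (2.59-1)·8.75/11 = 2.264773
θ = twist·z/height = 192°·8.75/11 = 152.7273° = 2.665594 rad
cos θ = -0.888835, sin θ = 0.458227 (intermediates below are computed at full precision and shown rounded to 5 d.p.)
v1: (-5,2.5) → rotate → (3.29861,-4.51322) → ×s → (7.47060,-10.22142) → (7.47,-10.22)
v2: (-4,0.5) → rotate → (3.32623,-2.27732) → ×s → (7.53315,-5.15762) → (7.53,-5.16)
v3: (1,-4) → rotate → (0.94407,4.01357) → ×s → (2.13811,9.08982) → (2.14,9.09)
v4: (3.5,-1.5) → rotate → (-2.42358,2.93705) → ×s → (-5.48887,6.65174) → (-5.49,6.65)
v5: (4.5,2.5) → rotate → (-5.14533,-0.16007) → ×s → (-11.65299,-0.36252) → (-11.65,-0.36)
v6: (1.5,3.5) → rotate → (-2.93705,-2.42358) → ×s → (-6.65174,-5.48887) → (-6.65,-5.49)
v7: (-4.5,5) → rotate → (1.70863,-6.50620) → ×s → (3.86965,-14.73506) → (3.87,-14.74)

Cross-section at z=8.75: (7.47,-10.22) (7.53,-5.16) (2.14,9.09) (-5.49,6.65) (-11.65,-0.36) (-6.65,-5.49) (3.87,-14.74)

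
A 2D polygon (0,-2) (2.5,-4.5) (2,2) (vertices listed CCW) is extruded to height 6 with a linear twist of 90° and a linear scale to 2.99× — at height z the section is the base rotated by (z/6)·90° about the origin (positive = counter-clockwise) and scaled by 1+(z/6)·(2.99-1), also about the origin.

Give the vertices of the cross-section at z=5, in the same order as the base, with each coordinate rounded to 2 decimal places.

Cross-section at z=5: (5.14,-1.38) (13.27,3.32) (-3.76,6.51)

t = z/height = 5/6 = 0.833333
s = 1 + (scale-1)·z/height = 1 + (2.99-1)·5/6 = 2.658333
θ = twist·z/height = 90°·5/6 = 75.0000° = 1.308997 rad
cos θ = 0.258819, sin θ = 0.965926 (intermediates below are computed at full precision and shown rounded to 5 d.p.)
v1: (0,-2) → rotate → (1.93185,-0.51764) → ×s → (5.13551,-1.37605) → (5.14,-1.38)
v2: (2.5,-4.5) → rotate → (4.99371,1.25013) → ×s → (13.27496,3.32326) → (13.27,3.32)
v3: (2,2) → rotate → (-1.41421,2.44949) → ×s → (-3.75945,6.51156) → (-3.76,6.51)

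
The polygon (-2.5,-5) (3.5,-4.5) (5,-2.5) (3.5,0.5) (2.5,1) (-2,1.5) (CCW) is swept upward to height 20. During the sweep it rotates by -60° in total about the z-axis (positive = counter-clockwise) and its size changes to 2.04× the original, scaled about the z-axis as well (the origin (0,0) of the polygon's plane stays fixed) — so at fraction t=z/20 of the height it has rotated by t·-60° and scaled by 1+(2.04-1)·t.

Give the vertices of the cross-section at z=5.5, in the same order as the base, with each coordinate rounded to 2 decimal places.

t = z/height = 5.5/20 = 0.275
s = 1 + (scale-1)·z/height = 1 + (2.04-1)·5.5/20 = 1.286000
θ = twist·z/height = -60°·5.5/20 = -16.5000° = -0.287979 rad
cos θ = 0.958820, sin θ = -0.284015 (intermediates below are computed at full precision and shown rounded to 5 d.p.)
v1: (-2.5,-5) → rotate → (-3.81713,-4.08406) → ×s → (-4.90882,-5.25210) → (-4.91,-5.25)
v2: (3.5,-4.5) → rotate → (2.07780,-5.30874) → ×s → (2.67205,-6.82704) → (2.67,-6.83)
v3: (5,-2.5) → rotate → (4.08406,-3.81713) → ×s → (5.25210,-4.90882) → (5.25,-4.91)
v4: (3.5,0.5) → rotate → (3.49788,-0.51464) → ×s → (4.49827,-0.66183) → (4.50,-0.66)
v5: (2.5,1) → rotate → (2.68106,0.24878) → ×s → (3.44785,0.31993) → (3.45,0.32)
v6: (-2,1.5) → rotate → (-1.49162,2.00626) → ×s → (-1.91822,2.58005) → (-1.92,2.58)

Cross-section at z=5.5: (-4.91,-5.25) (2.67,-6.83) (5.25,-4.91) (4.50,-0.66) (3.45,0.32) (-1.92,2.58)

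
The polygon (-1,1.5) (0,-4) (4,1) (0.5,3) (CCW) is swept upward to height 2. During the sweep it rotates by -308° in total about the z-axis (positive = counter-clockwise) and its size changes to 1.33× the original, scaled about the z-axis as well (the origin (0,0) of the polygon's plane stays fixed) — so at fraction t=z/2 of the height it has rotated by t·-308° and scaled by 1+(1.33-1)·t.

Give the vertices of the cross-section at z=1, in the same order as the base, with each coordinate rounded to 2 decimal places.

Cross-section at z=1: (1.81,-1.06) (-2.04,4.19) (-3.68,-3.09) (1.01,-3.40)

t = z/height = 1/2 = 0.5
s = 1 + (scale-1)·z/height = 1 + (1.33-1)·1/2 = 1.165000
θ = twist·z/height = -308°·1/2 = -154.0000° = -2.687807 rad
cos θ = -0.898794, sin θ = -0.438371 (intermediates below are computed at full precision and shown rounded to 5 d.p.)
v1: (-1,1.5) → rotate → (1.55635,-0.90982) → ×s → (1.81315,-1.05994) → (1.81,-1.06)
v2: (0,-4) → rotate → (-1.75348,3.59518) → ×s → (-2.04281,4.18838) → (-2.04,4.19)
v3: (4,1) → rotate → (-3.15681,-2.65228) → ×s → (-3.67768,-3.08990) → (-3.68,-3.09)
v4: (0.5,3) → rotate → (0.86572,-2.91557) → ×s → (1.00856,-3.39664) → (1.01,-3.40)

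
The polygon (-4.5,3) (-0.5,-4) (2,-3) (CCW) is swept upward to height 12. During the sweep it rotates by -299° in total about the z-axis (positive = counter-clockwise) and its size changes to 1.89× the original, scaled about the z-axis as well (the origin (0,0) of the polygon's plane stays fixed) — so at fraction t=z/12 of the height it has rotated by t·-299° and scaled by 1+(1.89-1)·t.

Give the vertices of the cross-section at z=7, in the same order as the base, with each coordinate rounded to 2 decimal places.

Cross-section at z=7: (7.25,-3.87) (0.16,6.12) (-3.47,4.24)

t = z/height = 7/12 = 0.583333
s = 1 + (scale-1)·z/height = 1 + (1.89-1)·7/12 = 1.519167
θ = twist·z/height = -299°·7/12 = -174.4167° = -3.044145 rad
cos θ = -0.995256, sin θ = -0.097293 (intermediates below are computed at full precision and shown rounded to 5 d.p.)
v1: (-4.5,3) → rotate → (4.77053,-2.54795) → ×s → (7.24723,-3.87076) → (7.25,-3.87)
v2: (-0.5,-4) → rotate → (0.10845,4.02967) → ×s → (0.16476,6.12174) → (0.16,6.12)
v3: (2,-3) → rotate → (-2.28239,2.79118) → ×s → (-3.46733,4.24027) → (-3.47,4.24)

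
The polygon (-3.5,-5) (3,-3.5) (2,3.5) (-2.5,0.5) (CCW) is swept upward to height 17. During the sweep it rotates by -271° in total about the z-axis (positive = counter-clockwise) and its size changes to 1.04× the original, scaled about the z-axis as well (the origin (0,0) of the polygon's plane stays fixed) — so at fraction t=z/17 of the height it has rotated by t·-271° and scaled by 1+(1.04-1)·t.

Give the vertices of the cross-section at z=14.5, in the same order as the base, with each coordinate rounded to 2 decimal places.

Cross-section at z=14.5: (6.30,0.42) (0.87,4.69) (-4.12,-0.66) (1.22,-2.34)

t = z/height = 14.5/17 = 0.852941
s = 1 + (scale-1)·z/height = 1 + (1.04-1)·14.5/17 = 1.034118
θ = twist·z/height = -271°·14.5/17 = -231.1471° = -4.034277 rad
cos θ = -0.627324, sin θ = 0.778759 (intermediates below are computed at full precision and shown rounded to 5 d.p.)
v1: (-3.5,-5) → rotate → (6.08943,0.41096) → ×s → (6.29718,0.42498) → (6.30,0.42)
v2: (3,-3.5) → rotate → (0.84368,4.53191) → ×s → (0.87247,4.68653) → (0.87,4.69)
v3: (2,3.5) → rotate → (-3.98030,-0.63812) → ×s → (-4.11610,-0.65989) → (-4.12,-0.66)
v4: (-2.5,0.5) → rotate → (1.17893,-2.26056) → ×s → (1.21915,-2.33768) → (1.22,-2.34)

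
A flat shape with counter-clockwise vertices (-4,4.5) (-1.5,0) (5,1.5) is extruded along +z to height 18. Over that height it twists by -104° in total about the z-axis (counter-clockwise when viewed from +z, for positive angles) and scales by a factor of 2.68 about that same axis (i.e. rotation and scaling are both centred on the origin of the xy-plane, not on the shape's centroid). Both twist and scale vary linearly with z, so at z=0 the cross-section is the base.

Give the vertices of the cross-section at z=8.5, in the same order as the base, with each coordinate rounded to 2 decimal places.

Cross-section at z=8.5: (1.41,10.71) (-1.76,2.03) (7.90,-5.02)

t = z/height = 8.5/18 = 0.472222
s = 1 + (scale-1)·z/height = 1 + (2.68-1)·8.5/18 = 1.793333
θ = twist·z/height = -104°·8.5/18 = -49.1111° = -0.857151 rad
cos θ = 0.654594, sin θ = -0.755980 (intermediates below are computed at full precision and shown rounded to 5 d.p.)
v1: (-4,4.5) → rotate → (0.78354,5.96960) → ×s → (1.40514,10.70547) → (1.41,10.71)
v2: (-1.5,0) → rotate → (-0.98189,1.13397) → ×s → (-1.76086,2.03359) → (-1.76,2.03)
v3: (5,1.5) → rotate → (4.40694,-2.79801) → ×s → (7.90312,-5.01777) → (7.90,-5.02)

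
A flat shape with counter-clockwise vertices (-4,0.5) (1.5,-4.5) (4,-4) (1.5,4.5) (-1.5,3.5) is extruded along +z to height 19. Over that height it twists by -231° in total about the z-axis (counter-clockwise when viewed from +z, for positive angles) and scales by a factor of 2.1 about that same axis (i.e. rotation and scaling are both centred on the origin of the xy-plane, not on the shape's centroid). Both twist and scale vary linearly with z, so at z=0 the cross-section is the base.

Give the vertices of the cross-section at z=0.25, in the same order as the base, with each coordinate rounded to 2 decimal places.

t = z/height = 0.25/19 = 0.0131579
s = 1 + (scale-1)·z/height = 1 + (2.1-1)·0.25/19 = 1.014474
θ = twist·z/height = -231°·0.25/19 = -3.0395° = -0.053049 rad
cos θ = 0.998593, sin θ = -0.053024 (intermediates below are computed at full precision and shown rounded to 5 d.p.)
v1: (-4,0.5) → rotate → (-3.96786,0.71139) → ×s → (-4.02529,0.72169) → (-4.03,0.72)
v2: (1.5,-4.5) → rotate → (1.25928,-4.57321) → ×s → (1.27751,-4.63940) → (1.28,-4.64)
v3: (4,-4) → rotate → (3.78228,-4.20647) → ×s → (3.83702,-4.26735) → (3.84,-4.27)
v4: (1.5,4.5) → rotate → (1.73650,4.41413) → ×s → (1.76163,4.47802) → (1.76,4.48)
v5: (-1.5,3.5) → rotate → (-1.31231,3.57461) → ×s → (-1.33130,3.62635) → (-1.33,3.63)

Cross-section at z=0.25: (-4.03,0.72) (1.28,-4.64) (3.84,-4.27) (1.76,4.48) (-1.33,3.63)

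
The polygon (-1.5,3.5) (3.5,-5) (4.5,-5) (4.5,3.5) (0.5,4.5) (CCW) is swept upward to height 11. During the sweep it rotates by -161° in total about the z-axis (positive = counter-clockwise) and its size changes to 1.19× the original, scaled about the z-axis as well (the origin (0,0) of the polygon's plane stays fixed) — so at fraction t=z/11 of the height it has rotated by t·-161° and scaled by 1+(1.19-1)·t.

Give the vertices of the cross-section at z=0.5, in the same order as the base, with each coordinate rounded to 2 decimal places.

Cross-section at z=0.5: (-1.05,3.69) (2.86,-5.45) (3.86,-5.58) (4.95,2.92) (1.08,4.44)

t = z/height = 0.5/11 = 0.0454545
s = 1 + (scale-1)·z/height = 1 + (1.19-1)·0.5/11 = 1.008636
θ = twist·z/height = -161°·0.5/11 = -7.3182° = -0.127726 rad
cos θ = 0.991854, sin θ = -0.127379 (intermediates below are computed at full precision and shown rounded to 5 d.p.)
v1: (-1.5,3.5) → rotate → (-1.04195,3.66256) → ×s → (-1.05095,3.69419) → (-1.05,3.69)
v2: (3.5,-5) → rotate → (2.83459,-5.40510) → ×s → (2.85907,-5.45178) → (2.86,-5.45)
v3: (4.5,-5) → rotate → (3.82645,-5.53248) → ×s → (3.85949,-5.58026) → (3.86,-5.58)
v4: (4.5,3.5) → rotate → (4.90917,2.89828) → ×s → (4.95157,2.92331) → (4.95,2.92)
v5: (0.5,4.5) → rotate → (1.06913,4.39965) → ×s → (1.07837,4.43765) → (1.08,4.44)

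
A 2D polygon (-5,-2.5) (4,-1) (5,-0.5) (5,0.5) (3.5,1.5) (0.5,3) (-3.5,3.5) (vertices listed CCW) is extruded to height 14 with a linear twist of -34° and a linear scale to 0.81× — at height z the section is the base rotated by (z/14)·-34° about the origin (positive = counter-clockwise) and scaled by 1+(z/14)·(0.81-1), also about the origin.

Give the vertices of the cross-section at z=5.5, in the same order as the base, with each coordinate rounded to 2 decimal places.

Cross-section at z=5.5: (-5.04,-1.18) (3.39,-1.76) (4.39,-1.52) (4.61,-0.62) (3.47,0.60) (1.09,2.59) (-2.40,3.90)

t = z/height = 5.5/14 = 0.392857
s = 1 + (scale-1)·z/height = 1 + (0.81-1)·5.5/14 = 0.925357
θ = twist·z/height = -34°·5.5/14 = -13.3571° = -0.233126 rad
cos θ = 0.972949, sin θ = -0.231020 (intermediates below are computed at full precision and shown rounded to 5 d.p.)
v1: (-5,-2.5) → rotate → (-5.44230,-1.27727) → ×s → (-5.03607,-1.18193) → (-5.04,-1.18)
v2: (4,-1) → rotate → (3.66078,-1.89703) → ×s → (3.38752,-1.75543) → (3.39,-1.76)
v3: (5,-0.5) → rotate → (4.74923,-1.64158) → ×s → (4.39474,-1.51904) → (4.39,-1.52)
v4: (5,0.5) → rotate → (4.98025,-0.66863) → ×s → (4.60851,-0.61872) → (4.61,-0.62)
v5: (3.5,1.5) → rotate → (3.75185,0.65085) → ×s → (3.47180,0.60227) → (3.47,0.60)
v6: (0.5,3) → rotate → (1.17954,2.80334) → ×s → (1.09149,2.59409) → (1.09,2.59)
v7: (-3.5,3.5) → rotate → (-2.59675,4.21389) → ×s → (-2.40292,3.89936) → (-2.40,3.90)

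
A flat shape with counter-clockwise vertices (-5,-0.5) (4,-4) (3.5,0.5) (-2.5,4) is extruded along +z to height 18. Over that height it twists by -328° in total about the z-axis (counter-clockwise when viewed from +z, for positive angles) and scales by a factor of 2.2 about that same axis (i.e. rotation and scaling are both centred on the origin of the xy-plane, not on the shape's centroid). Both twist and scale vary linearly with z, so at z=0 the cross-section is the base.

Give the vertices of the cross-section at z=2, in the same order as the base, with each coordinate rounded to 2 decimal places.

Cross-section at z=2: (-4.90,2.91) (0.95,-6.34) (3.53,-1.90) (0.41,5.33)

t = z/height = 2/18 = 0.111111
s = 1 + (scale-1)·z/height = 1 + (2.2-1)·2/18 = 1.133333
θ = twist·z/height = -328°·2/18 = -36.4444° = -0.636076 rad
cos θ = 0.804433, sin θ = -0.594043 (intermediates below are computed at full precision and shown rounded to 5 d.p.)
v1: (-5,-0.5) → rotate → (-4.31919,2.56800) → ×s → (-4.89508,2.91040) → (-4.90,2.91)
v2: (4,-4) → rotate → (0.84156,-5.59391) → ×s → (0.95377,-6.33976) → (0.95,-6.34)
v3: (3.5,0.5) → rotate → (3.11254,-1.67693) → ×s → (3.52754,-1.90053) → (3.53,-1.90)
v4: (-2.5,4) → rotate → (0.36509,4.70284) → ×s → (0.41377,5.32989) → (0.41,5.33)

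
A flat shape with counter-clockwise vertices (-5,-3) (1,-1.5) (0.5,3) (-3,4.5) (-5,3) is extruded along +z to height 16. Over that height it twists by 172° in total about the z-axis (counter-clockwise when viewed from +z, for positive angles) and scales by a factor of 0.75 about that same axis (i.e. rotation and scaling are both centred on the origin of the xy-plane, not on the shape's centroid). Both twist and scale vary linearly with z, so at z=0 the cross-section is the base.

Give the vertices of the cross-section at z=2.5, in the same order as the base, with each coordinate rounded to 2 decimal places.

t = z/height = 2.5/16 = 0.15625
s = 1 + (scale-1)·z/height = 1 + (0.75-1)·2.5/16 = 0.960938
θ = twist·z/height = 172°·2.5/16 = 26.8750° = 0.469057 rad
cos θ = 0.891995, sin θ = 0.452046 (intermediates below are computed at full precision and shown rounded to 5 d.p.)
v1: (-5,-3) → rotate → (-3.10384,-4.93621) → ×s → (-2.98259,-4.74339) → (-2.98,-4.74)
v2: (1,-1.5) → rotate → (1.57006,-0.88595) → ×s → (1.50873,-0.85134) → (1.51,-0.85)
v3: (0.5,3) → rotate → (-0.91014,2.90201) → ×s → (-0.87459,2.78865) → (-0.87,2.79)
v4: (-3,4.5) → rotate → (-4.71019,2.65784) → ×s → (-4.52620,2.55402) → (-4.53,2.55)
v5: (-5,3) → rotate → (-5.81611,0.41576) → ×s → (-5.58892,0.39952) → (-5.59,0.40)

Cross-section at z=2.5: (-2.98,-4.74) (1.51,-0.85) (-0.87,2.79) (-4.53,2.55) (-5.59,0.40)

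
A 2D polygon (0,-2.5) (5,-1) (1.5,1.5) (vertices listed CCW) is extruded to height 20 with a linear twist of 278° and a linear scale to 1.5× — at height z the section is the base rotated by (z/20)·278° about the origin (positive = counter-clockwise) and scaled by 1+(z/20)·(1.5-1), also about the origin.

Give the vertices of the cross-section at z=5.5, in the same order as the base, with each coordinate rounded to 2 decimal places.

Cross-section at z=5.5: (2.76,-0.67) (2.44,5.26) (-1.26,2.06)

t = z/height = 5.5/20 = 0.275
s = 1 + (scale-1)·z/height = 1 + (1.5-1)·5.5/20 = 1.137500
θ = twist·z/height = 278°·5.5/20 = 76.4500° = 1.334304 rad
cos θ = 0.234294, sin θ = 0.972166 (intermediates below are computed at full precision and shown rounded to 5 d.p.)
v1: (0,-2.5) → rotate → (2.43041,-0.58573) → ×s → (2.76460,-0.66627) → (2.76,-0.67)
v2: (5,-1) → rotate → (2.14363,4.62654) → ×s → (2.43838,5.26268) → (2.44,5.26)
v3: (1.5,1.5) → rotate → (-1.10681,1.80969) → ×s → (-1.25899,2.05852) → (-1.26,2.06)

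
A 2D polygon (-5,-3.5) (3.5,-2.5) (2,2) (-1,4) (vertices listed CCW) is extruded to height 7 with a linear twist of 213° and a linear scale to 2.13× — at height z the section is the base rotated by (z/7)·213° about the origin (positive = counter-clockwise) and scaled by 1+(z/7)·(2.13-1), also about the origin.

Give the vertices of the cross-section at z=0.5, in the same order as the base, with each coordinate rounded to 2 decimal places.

t = z/height = 0.5/7 = 0.0714286
s = 1 + (scale-1)·z/height = 1 + (2.13-1)·0.5/7 = 1.080714
θ = twist·z/height = 213°·0.5/7 = 15.2143° = 0.265539 rad
cos θ = 0.964951, sin θ = 0.262430 (intermediates below are computed at full precision and shown rounded to 5 d.p.)
v1: (-5,-3.5) → rotate → (-3.90625,-4.68948) → ×s → (-4.22154,-5.06799) → (-4.22,-5.07)
v2: (3.5,-2.5) → rotate → (4.03340,-1.49387) → ×s → (4.35896,-1.61445) → (4.36,-1.61)
v3: (2,2) → rotate → (1.40504,2.45476) → ×s → (1.51845,2.65290) → (1.52,2.65)
v4: (-1,4) → rotate → (-2.01467,3.59737) → ×s → (-2.17728,3.88773) → (-2.18,3.89)

Cross-section at z=0.5: (-4.22,-5.07) (4.36,-1.61) (1.52,2.65) (-2.18,3.89)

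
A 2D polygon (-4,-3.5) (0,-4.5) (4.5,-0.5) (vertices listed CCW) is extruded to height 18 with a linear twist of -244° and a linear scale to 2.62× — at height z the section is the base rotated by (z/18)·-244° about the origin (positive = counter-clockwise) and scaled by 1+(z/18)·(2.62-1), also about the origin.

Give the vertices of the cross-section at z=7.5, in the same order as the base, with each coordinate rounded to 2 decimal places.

Cross-section at z=7.5: (-4.39,7.75) (-7.38,1.52) (-2.34,-7.21)

t = z/height = 7.5/18 = 0.416667
s = 1 + (scale-1)·z/height = 1 + (2.62-1)·7.5/18 = 1.675000
θ = twist·z/height = -244°·7.5/18 = -101.6667° = -1.774418 rad
cos θ = -0.202218, sin θ = -0.979341 (intermediates below are computed at full precision and shown rounded to 5 d.p.)
v1: (-4,-3.5) → rotate → (-2.61882,4.62512) → ×s → (-4.38653,7.74708) → (-4.39,7.75)
v2: (0,-4.5) → rotate → (-4.40703,0.90998) → ×s → (-7.38178,1.52421) → (-7.38,1.52)
v3: (4.5,-0.5) → rotate → (-1.39965,-4.30592) → ×s → (-2.34441,-7.21242) → (-2.34,-7.21)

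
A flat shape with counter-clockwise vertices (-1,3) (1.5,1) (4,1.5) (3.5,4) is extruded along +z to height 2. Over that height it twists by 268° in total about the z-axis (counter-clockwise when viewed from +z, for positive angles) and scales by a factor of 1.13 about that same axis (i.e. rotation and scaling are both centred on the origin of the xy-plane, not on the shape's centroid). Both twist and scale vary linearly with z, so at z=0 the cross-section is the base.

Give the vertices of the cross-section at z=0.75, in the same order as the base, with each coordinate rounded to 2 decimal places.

t = z/height = 0.75/2 = 0.375
s = 1 + (scale-1)·z/height = 1 + (1.13-1)·0.75/2 = 1.048750
θ = twist·z/height = 268°·0.75/2 = 100.5000° = 1.754056 rad
cos θ = -0.182236, sin θ = 0.983255 (intermediates below are computed at full precision and shown rounded to 5 d.p.)
v1: (-1,3) → rotate → (-2.76753,-1.52996) → ×s → (-2.90245,-1.60455) → (-2.90,-1.60)
v2: (1.5,1) → rotate → (-1.25661,1.29265) → ×s → (-1.31787,1.35566) → (-1.32,1.36)
v3: (4,1.5) → rotate → (-2.20382,3.65967) → ×s → (-2.31126,3.83808) → (-2.31,3.84)
v4: (3.5,4) → rotate → (-4.57084,2.71245) → ×s → (-4.79367,2.84468) → (-4.79,2.84)

Cross-section at z=0.75: (-2.90,-1.60) (-1.32,1.36) (-2.31,3.84) (-4.79,2.84)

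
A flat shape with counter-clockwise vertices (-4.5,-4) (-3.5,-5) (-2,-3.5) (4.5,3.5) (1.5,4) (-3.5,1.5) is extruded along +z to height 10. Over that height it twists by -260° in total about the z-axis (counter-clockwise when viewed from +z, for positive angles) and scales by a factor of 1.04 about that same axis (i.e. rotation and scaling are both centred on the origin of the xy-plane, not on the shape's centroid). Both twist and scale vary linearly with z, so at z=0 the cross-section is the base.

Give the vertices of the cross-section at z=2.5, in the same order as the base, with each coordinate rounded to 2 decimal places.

t = z/height = 2.5/10 = 0.25
s = 1 + (scale-1)·z/height = 1 + (1.04-1)·2.5/10 = 1.010000
θ = twist·z/height = -260°·2.5/10 = -65.0000° = -1.134464 rad
cos θ = 0.422618, sin θ = -0.906308 (intermediates below are computed at full precision and shown rounded to 5 d.p.)
v1: (-4.5,-4) → rotate → (-5.52701,2.38791) → ×s → (-5.58228,2.41179) → (-5.58,2.41)
v2: (-3.5,-5) → rotate → (-6.01070,1.05899) → ×s → (-6.07081,1.06958) → (-6.07,1.07)
v3: (-2,-3.5) → rotate → (-4.01731,0.33345) → ×s → (-4.05749,0.33679) → (-4.06,0.34)
v4: (4.5,3.5) → rotate → (5.07386,-2.59922) → ×s → (5.12460,-2.62521) → (5.12,-2.63)
v5: (1.5,4) → rotate → (4.25916,0.33101) → ×s → (4.30175,0.33432) → (4.30,0.33)
v6: (-3.5,1.5) → rotate → (-0.11970,3.80600) → ×s → (-0.12090,3.84406) → (-0.12,3.84)

Cross-section at z=2.5: (-5.58,2.41) (-6.07,1.07) (-4.06,0.34) (5.12,-2.63) (4.30,0.33) (-0.12,3.84)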